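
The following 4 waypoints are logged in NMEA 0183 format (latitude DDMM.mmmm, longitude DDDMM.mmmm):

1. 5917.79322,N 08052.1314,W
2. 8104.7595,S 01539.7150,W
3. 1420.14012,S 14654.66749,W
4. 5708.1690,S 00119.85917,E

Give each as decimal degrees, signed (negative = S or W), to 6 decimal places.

Point 1:
  Latitude: split at 2 digits → 59° and 17.79322′; 59 + 17.79322/60 = 59.2965537
  N ⇒ keep positive
  λ: split at 3 digits → 080° and 52.1314′; 80 + 52.1314/60 = 80.8688567
  W ⇒ negate
Point 2:
  Lat: degrees = first 2 digits = 81, minutes = 4.7595; 81 + 4.7595/60 = 81.0793250
  S ⇒ negate
  λ: degrees = first 3 digits = 15, minutes = 39.715; 15 + 39.715/60 = 15.6619167
  W → negative
Point 3:
  φ: degrees = first 2 digits = 14, minutes = 20.14012; 14 + 20.14012/60 = 14.3356687
  hemisphere S, so the sign is −
  Longitude: split at 3 digits → 146° and 54.66749′; 146 + 54.66749/60 = 146.9111248
  W → negative
Point 4:
  Lat: split at 2 digits → 57° and 8.169′; 57 + 8.169/60 = 57.1361500
  S ⇒ negate
  λ: degrees = first 3 digits = 1, minutes = 19.85917; 1 + 19.85917/60 = 1.3309862
  E → positive

1. 59.296554, -80.868857
2. -81.079325, -15.661917
3. -14.335669, -146.911125
4. -57.136150, 1.330986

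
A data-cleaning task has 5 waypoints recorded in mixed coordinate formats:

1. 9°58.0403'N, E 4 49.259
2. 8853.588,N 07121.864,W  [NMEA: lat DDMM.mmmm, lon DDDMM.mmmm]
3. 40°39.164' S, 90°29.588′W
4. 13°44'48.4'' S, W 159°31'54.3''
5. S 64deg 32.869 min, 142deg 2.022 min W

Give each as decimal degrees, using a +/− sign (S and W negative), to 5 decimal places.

1. 9.96734, 4.82098
2. 88.89313, -71.36440
3. -40.65273, -90.49313
4. -13.74678, -159.53175
5. -64.54782, -142.03370

Point 1:
  Latitude: 9 + 58.0403/60 = 9.967338
  N ⇒ keep positive
  λ: 49.259′ = 0.820983°; total 4.820983
  E → positive
Point 2:
  Latitude: degrees = first 2 digits = 88, minutes = 53.588; 88 + 53.588/60 = 88.893133
  N ⇒ keep positive
  Lon: split at 3 digits → 071° and 21.864′; 71 + 21.864/60 = 71.364400
  W ⇒ negate
Point 3:
  φ: 40 + 39.164/60 = 40.652733
  S ⇒ negate
  λ: 29.588′ = 0.493133°; total 90.493133
  W ⇒ negate
Point 4:
  Latitude: 44′ + 48.4″ = 44.80667′; 13 + 44.80667/60 = 13.746778
  S ⇒ negate
  Longitude: 159 + 31/60 + 54.3/3600 = 159.531750
  W → negative
Point 5:
  φ: 32.869′ = 0.547817°; total 64.547817
  S → negative
  λ: 142 + 2.022/60 = 142.033700
  W → negative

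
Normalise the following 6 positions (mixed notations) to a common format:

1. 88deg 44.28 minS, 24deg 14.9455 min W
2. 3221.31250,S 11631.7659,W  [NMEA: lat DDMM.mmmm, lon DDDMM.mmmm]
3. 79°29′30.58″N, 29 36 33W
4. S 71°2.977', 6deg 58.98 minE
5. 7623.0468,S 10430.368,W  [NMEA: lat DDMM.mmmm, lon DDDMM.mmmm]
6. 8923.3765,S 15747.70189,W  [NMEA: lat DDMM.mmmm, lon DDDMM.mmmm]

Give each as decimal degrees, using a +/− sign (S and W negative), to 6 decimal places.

Point 1:
  φ: 88 + 44.28/60 = 88.7380000
  S ⇒ negate
  λ: 24 + 14.9455/60 = 24.2490917
  hemisphere W, so the sign is −
Point 2:
  Latitude: degrees = first 2 digits = 32, minutes = 21.3125; 32 + 21.3125/60 = 32.3552083
  S ⇒ negate
  λ: split at 3 digits → 116° and 31.7659′; 116 + 31.7659/60 = 116.5294317
  W → negative
Point 3:
  Latitude: 29′ + 30.58″ = 29.50967′; 79 + 29.50967/60 = 79.4918278
  N ⇒ keep positive
  Lon: 36′ + 33″ = 36.55000′; 29 + 36.55000/60 = 29.6091667
  W → negative
Point 4:
  φ: 71 + 2.977/60 = 71.0496167
  hemisphere S, so the sign is −
  Lon: 58.98′ = 0.983000°; total 6.9830000
  E ⇒ keep positive
Point 5:
  φ: split at 2 digits → 76° and 23.0468′; 76 + 23.0468/60 = 76.3841133
  S ⇒ negate
  Lon: split at 3 digits → 104° and 30.368′; 104 + 30.368/60 = 104.5061333
  W → negative
Point 6:
  Lat: split at 2 digits → 89° and 23.3765′; 89 + 23.3765/60 = 89.3896083
  S → negative
  Longitude: split at 3 digits → 157° and 47.70189′; 157 + 47.70189/60 = 157.7950315
  W → negative

1. -88.738000, -24.249092
2. -32.355208, -116.529432
3. 79.491828, -29.609167
4. -71.049617, 6.983000
5. -76.384113, -104.506133
6. -89.389608, -157.795032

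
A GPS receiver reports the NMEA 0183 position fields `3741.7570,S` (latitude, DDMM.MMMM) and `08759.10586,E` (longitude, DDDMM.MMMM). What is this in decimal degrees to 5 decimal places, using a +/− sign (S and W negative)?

φ: degrees = first 2 digits = 37, minutes = 41.757; 37 + 41.757/60 = 37.695950
S ⇒ negate
Lon: split at 3 digits → 087° and 59.10586′; 87 + 59.10586/60 = 87.985098
E ⇒ keep positive

-37.69595, 87.98510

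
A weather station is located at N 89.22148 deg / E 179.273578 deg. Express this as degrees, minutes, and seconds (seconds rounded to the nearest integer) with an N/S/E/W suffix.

Lat: whole degrees 89; 13.28880′ → 13′ and 17.33″
Longitude: whole degrees 179; 16.41468′ → 16′ and 24.88″

89°13′17″ N, 179°16′25″ E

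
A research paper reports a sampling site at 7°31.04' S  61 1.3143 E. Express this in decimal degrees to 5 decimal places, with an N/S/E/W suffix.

7.51733° S, 61.02191° E

φ: 7 + 31.04/60 = 7.517333
Lon: 1.3143′ = 0.021905°; total 61.021905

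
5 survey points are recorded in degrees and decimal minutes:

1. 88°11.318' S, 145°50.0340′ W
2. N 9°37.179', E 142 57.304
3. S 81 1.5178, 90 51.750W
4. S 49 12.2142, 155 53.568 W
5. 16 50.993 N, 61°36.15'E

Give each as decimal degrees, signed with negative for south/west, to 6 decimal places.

1. -88.188633, -145.833900
2. 9.619650, 142.955067
3. -81.025297, -90.862500
4. -49.203570, -155.892800
5. 16.849883, 61.602500

Point 1:
  Lat: 88 + 11.318/60 = 88.1886333
  S ⇒ negate
  Lon: 50.034′ = 0.833900°; total 145.8339000
  hemisphere W, so the sign is −
Point 2:
  φ: 37.179′ = 0.619650°; total 9.6196500
  N → positive
  Lon: 57.304′ = 0.955067°; total 142.9550667
  E ⇒ keep positive
Point 3:
  Lat: 81 + 1.5178/60 = 81.0252967
  hemisphere S, so the sign is −
  Longitude: 51.75′ = 0.862500°; total 90.8625000
  W → negative
Point 4:
  Lat: 49 + 12.2142/60 = 49.2035700
  hemisphere S, so the sign is −
  Lon: 155 + 53.568/60 = 155.8928000
  W ⇒ negate
Point 5:
  Latitude: 50.993′ = 0.849883°; total 16.8498833
  N ⇒ keep positive
  λ: 61 + 36.15/60 = 61.6025000
  E → positive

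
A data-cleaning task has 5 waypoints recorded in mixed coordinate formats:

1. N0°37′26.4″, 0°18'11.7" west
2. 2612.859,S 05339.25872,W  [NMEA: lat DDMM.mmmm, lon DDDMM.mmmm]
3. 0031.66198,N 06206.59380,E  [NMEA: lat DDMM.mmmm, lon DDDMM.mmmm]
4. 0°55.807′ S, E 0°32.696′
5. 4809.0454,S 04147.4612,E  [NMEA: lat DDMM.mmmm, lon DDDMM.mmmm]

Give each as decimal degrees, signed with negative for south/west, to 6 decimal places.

1. 0.624000, -0.303250
2. -26.214317, -53.654312
3. 0.527700, 62.109897
4. -0.930117, 0.544933
5. -48.150757, 41.791020

Point 1:
  Lat: 37′ + 26.4″ = 37.44000′; 0 + 37.44000/60 = 0.6240000
  N → positive
  Longitude: 0 + 18/60 + 11.7/3600 = 0.3032500
  W ⇒ negate
Point 2:
  Latitude: degrees = first 2 digits = 26, minutes = 12.859; 26 + 12.859/60 = 26.2143167
  S → negative
  λ: split at 3 digits → 053° and 39.25872′; 53 + 39.25872/60 = 53.6543120
  W ⇒ negate
Point 3:
  Latitude: split at 2 digits → 00° and 31.66198′; 0 + 31.66198/60 = 0.5276997
  N ⇒ keep positive
  λ: degrees = first 3 digits = 62, minutes = 6.5938; 62 + 6.5938/60 = 62.1098967
  E ⇒ keep positive
Point 4:
  φ: 55.807′ = 0.930117°; total 0.9301167
  S ⇒ negate
  λ: 0 + 32.696/60 = 0.5449333
  E → positive
Point 5:
  φ: degrees = first 2 digits = 48, minutes = 9.0454; 48 + 9.0454/60 = 48.1507567
  S → negative
  Lon: degrees = first 3 digits = 41, minutes = 47.4612; 41 + 47.4612/60 = 41.7910200
  E ⇒ keep positive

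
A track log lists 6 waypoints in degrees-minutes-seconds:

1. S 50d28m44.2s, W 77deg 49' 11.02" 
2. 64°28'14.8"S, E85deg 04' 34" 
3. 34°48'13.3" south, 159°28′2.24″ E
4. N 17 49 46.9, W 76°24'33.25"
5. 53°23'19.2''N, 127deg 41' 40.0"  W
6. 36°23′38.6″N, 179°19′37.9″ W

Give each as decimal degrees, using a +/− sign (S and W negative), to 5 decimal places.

1. -50.47894, -77.81973
2. -64.47078, 85.07611
3. -34.80369, 159.46729
4. 17.82969, -76.40924
5. 53.38867, -127.69444
6. 36.39406, -179.32719

Point 1:
  Latitude: 28′ + 44.2″ = 28.73667′; 50 + 28.73667/60 = 50.478944
  hemisphere S, so the sign is −
  Longitude: 49′ + 11.02″ = 49.18367′; 77 + 49.18367/60 = 77.819728
  W ⇒ negate
Point 2:
  Lat: 28′ + 14.8″ = 28.24667′; 64 + 28.24667/60 = 64.470778
  hemisphere S, so the sign is −
  Lon: 85 + 4/60 + 34/3600 = 85.076111
  E ⇒ keep positive
Point 3:
  Lat: 48′ + 13.3″ = 48.22167′; 34 + 48.22167/60 = 34.803694
  hemisphere S, so the sign is −
  Lon: 159 + 28/60 + 2.24/3600 = 159.467289
  E ⇒ keep positive
Point 4:
  φ: 17° + 49/60 + 46.9/3600 = 17 + 0.816667 + 0.013028 = 17.829694
  N → positive
  Longitude: 24′ + 33.25″ = 24.55417′; 76 + 24.55417/60 = 76.409236
  W → negative
Point 5:
  φ: 53° + 23/60 + 19.2/3600 = 53 + 0.383333 + 0.005333 = 53.388667
  N ⇒ keep positive
  λ: 127 + 41/60 + 40/3600 = 127.694444
  W → negative
Point 6:
  Latitude: 36 + 23/60 + 38.6/3600 = 36.394056
  N ⇒ keep positive
  Longitude: 179 + 19/60 + 37.9/3600 = 179.327194
  W ⇒ negate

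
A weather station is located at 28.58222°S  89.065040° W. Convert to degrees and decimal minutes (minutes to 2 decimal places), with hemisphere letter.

φ: fractional part 0.582220 → 34.9332 minutes
Longitude: 89° + 0.065040 × 60 = 89° 3.9024′

28° 34.93′ S, 89° 3.90′ W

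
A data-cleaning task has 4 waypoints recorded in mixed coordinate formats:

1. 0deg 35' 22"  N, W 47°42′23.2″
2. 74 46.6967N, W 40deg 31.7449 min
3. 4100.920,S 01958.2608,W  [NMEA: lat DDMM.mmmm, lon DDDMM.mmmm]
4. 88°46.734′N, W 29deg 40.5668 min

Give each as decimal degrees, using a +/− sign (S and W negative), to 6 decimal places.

1. 0.589444, -47.706444
2. 74.778278, -40.529082
3. -41.015333, -19.971013
4. 88.778900, -29.676113

Point 1:
  φ: 0 + 35/60 + 22/3600 = 0.5894444
  N ⇒ keep positive
  Lon: 47 + 42/60 + 23.2/3600 = 47.7064444
  hemisphere W, so the sign is −
Point 2:
  Latitude: 74 + 46.6967/60 = 74.7782783
  N → positive
  Lon: 40 + 31.7449/60 = 40.5290817
  W ⇒ negate
Point 3:
  φ: split at 2 digits → 41° and 0.92′; 41 + 0.92/60 = 41.0153333
  hemisphere S, so the sign is −
  Longitude: degrees = first 3 digits = 19, minutes = 58.2608; 19 + 58.2608/60 = 19.9710133
  hemisphere W, so the sign is −
Point 4:
  φ: 88 + 46.734/60 = 88.7789000
  N → positive
  Lon: 40.5668′ = 0.676113°; total 29.6761133
  hemisphere W, so the sign is −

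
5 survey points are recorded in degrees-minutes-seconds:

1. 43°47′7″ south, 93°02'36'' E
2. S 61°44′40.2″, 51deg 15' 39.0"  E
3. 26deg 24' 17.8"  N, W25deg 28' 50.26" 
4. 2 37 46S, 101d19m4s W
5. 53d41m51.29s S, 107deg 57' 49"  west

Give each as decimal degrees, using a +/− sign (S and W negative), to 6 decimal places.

1. -43.785278, 93.043333
2. -61.744500, 51.260833
3. 26.404944, -25.480628
4. -2.629444, -101.317778
5. -53.697581, -107.963611

Point 1:
  Latitude: 43° + 47/60 + 7/3600 = 43 + 0.783333 + 0.001944 = 43.7852778
  S → negative
  Longitude: 93 + 2/60 + 36/3600 = 93.0433333
  E → positive
Point 2:
  Latitude: 61° + 44/60 + 40.2/3600 = 61 + 0.733333 + 0.011167 = 61.7445000
  S ⇒ negate
  Longitude: 15′ + 39″ = 15.65000′; 51 + 15.65000/60 = 51.2608333
  E → positive
Point 3:
  Latitude: 26° + 24/60 + 17.8/3600 = 26 + 0.400000 + 0.004944 = 26.4049444
  N ⇒ keep positive
  Lon: 28′ + 50.26″ = 28.83767′; 25 + 28.83767/60 = 25.4806278
  hemisphere W, so the sign is −
Point 4:
  φ: 2° + 37/60 + 46/3600 = 2 + 0.616667 + 0.012778 = 2.6294444
  hemisphere S, so the sign is −
  Longitude: 101° + 19/60 + 4/3600 = 101 + 0.316667 + 0.001111 = 101.3177778
  W ⇒ negate
Point 5:
  φ: 41′ + 51.29″ = 41.85483′; 53 + 41.85483/60 = 53.6975806
  hemisphere S, so the sign is −
  Lon: 107 + 57/60 + 49/3600 = 107.9636111
  W ⇒ negate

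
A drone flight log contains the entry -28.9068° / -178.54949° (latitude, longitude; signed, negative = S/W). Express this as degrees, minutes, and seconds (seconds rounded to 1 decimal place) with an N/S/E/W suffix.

Latitude is negative → S; |value| = 28.906800
Lat: 0.906800° → 54.40800′; 0.40800 × 60 = 24.480″
Longitude is negative → W; |value| = 178.549490
Lon: 0.549490 × 60 = 32.96940′ → 32′, remainder × 60 = 58.164″

28°54′24.5″ S, 178°32′58.2″ W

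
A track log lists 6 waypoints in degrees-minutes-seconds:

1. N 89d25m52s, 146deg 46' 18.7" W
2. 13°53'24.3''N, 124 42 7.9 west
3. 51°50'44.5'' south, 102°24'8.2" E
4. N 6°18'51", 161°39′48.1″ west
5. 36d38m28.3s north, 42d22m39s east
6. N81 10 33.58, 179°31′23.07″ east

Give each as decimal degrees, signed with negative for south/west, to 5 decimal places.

1. 89.43111, -146.77186
2. 13.89008, -124.70219
3. -51.84569, 102.40228
4. 6.31417, -161.66336
5. 36.64119, 42.37750
6. 81.17599, 179.52308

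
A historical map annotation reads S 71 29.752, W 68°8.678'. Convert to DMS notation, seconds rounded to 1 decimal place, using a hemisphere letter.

71°29′45.1″ S, 68°08′40.7″ W

φ: fractional minutes 0.75200 × 60 = 45.120″
λ: fractional minutes 0.67800 × 60 = 40.680″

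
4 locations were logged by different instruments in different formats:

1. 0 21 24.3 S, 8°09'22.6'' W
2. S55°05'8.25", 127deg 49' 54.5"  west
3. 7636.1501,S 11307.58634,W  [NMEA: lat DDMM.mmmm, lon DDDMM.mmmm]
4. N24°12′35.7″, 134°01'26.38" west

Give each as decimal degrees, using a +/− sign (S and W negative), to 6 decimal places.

Point 1:
  φ: 0 + 21/60 + 24.3/3600 = 0.3567500
  S → negative
  Longitude: 8° + 9/60 + 22.6/3600 = 8 + 0.150000 + 0.006278 = 8.1562778
  W ⇒ negate
Point 2:
  Latitude: 5′ + 8.25″ = 5.13750′; 55 + 5.13750/60 = 55.0856250
  S ⇒ negate
  Longitude: 49′ + 54.5″ = 49.90833′; 127 + 49.90833/60 = 127.8318056
  hemisphere W, so the sign is −
Point 3:
  Latitude: split at 2 digits → 76° and 36.1501′; 76 + 36.1501/60 = 76.6025017
  S ⇒ negate
  Lon: split at 3 digits → 113° and 7.58634′; 113 + 7.58634/60 = 113.1264390
  W → negative
Point 4:
  Lat: 24° + 12/60 + 35.7/3600 = 24 + 0.200000 + 0.009917 = 24.2099167
  N ⇒ keep positive
  Lon: 134° + 1/60 + 26.38/3600 = 134 + 0.016667 + 0.007328 = 134.0239944
  hemisphere W, so the sign is −

1. -0.356750, -8.156278
2. -55.085625, -127.831806
3. -76.602502, -113.126439
4. 24.209917, -134.023994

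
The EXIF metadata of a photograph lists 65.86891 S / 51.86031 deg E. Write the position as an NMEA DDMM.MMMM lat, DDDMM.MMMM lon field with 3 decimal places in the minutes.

6552.135,S / 05151.619,E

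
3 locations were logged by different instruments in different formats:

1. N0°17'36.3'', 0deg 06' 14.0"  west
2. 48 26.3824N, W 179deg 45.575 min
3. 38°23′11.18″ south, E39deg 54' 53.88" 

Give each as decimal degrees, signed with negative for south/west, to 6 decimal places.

1. 0.293417, -0.103889
2. 48.439707, -179.759583
3. -38.386439, 39.914967

Point 1:
  Lat: 17′ + 36.3″ = 17.60500′; 0 + 17.60500/60 = 0.2934167
  N ⇒ keep positive
  λ: 6′ + 14″ = 6.23333′; 0 + 6.23333/60 = 0.1038889
  W ⇒ negate
Point 2:
  Latitude: 26.3824′ = 0.439707°; total 48.4397067
  N ⇒ keep positive
  Longitude: 45.575′ = 0.759583°; total 179.7595833
  W ⇒ negate
Point 3:
  φ: 38 + 23/60 + 11.18/3600 = 38.3864389
  hemisphere S, so the sign is −
  Longitude: 39 + 54/60 + 53.88/3600 = 39.9149667
  E ⇒ keep positive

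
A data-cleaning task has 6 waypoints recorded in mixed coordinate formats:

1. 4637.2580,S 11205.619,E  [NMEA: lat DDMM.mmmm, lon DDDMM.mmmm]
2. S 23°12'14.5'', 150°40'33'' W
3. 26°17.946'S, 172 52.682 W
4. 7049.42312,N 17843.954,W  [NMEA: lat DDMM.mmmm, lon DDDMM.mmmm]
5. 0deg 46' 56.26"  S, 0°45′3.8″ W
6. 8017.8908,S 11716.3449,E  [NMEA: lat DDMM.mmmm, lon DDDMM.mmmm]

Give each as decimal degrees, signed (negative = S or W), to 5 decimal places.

1. -46.62097, 112.09365
2. -23.20403, -150.67583
3. -26.29910, -172.87803
4. 70.82372, -178.73257
5. -0.78229, -0.75106
6. -80.29818, 117.27242

Point 1:
  φ: split at 2 digits → 46° and 37.258′; 46 + 37.258/60 = 46.620967
  hemisphere S, so the sign is −
  λ: degrees = first 3 digits = 112, minutes = 5.619; 112 + 5.619/60 = 112.093650
  E ⇒ keep positive
Point 2:
  φ: 23° + 12/60 + 14.5/3600 = 23 + 0.200000 + 0.004028 = 23.204028
  S → negative
  Lon: 150 + 40/60 + 33/3600 = 150.675833
  W → negative
Point 3:
  φ: 17.946′ = 0.299100°; total 26.299100
  S → negative
  Longitude: 52.682′ = 0.878033°; total 172.878033
  W ⇒ negate
Point 4:
  Latitude: split at 2 digits → 70° and 49.42312′; 70 + 49.42312/60 = 70.823719
  N ⇒ keep positive
  Longitude: split at 3 digits → 178° and 43.954′; 178 + 43.954/60 = 178.732567
  W → negative
Point 5:
  Latitude: 0 + 46/60 + 56.26/3600 = 0.782294
  S → negative
  Lon: 0 + 45/60 + 3.8/3600 = 0.751056
  hemisphere W, so the sign is −
Point 6:
  φ: split at 2 digits → 80° and 17.8908′; 80 + 17.8908/60 = 80.298180
  S → negative
  Lon: degrees = first 3 digits = 117, minutes = 16.3449; 117 + 16.3449/60 = 117.272415
  E → positive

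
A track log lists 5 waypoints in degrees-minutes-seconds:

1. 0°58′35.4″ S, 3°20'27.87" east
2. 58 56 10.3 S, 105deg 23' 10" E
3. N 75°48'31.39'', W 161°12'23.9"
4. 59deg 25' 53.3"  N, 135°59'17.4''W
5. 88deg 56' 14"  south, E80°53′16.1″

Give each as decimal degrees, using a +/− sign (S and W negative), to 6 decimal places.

1. -0.976500, 3.341075
2. -58.936194, 105.386111
3. 75.808719, -161.206639
4. 59.431472, -135.988167
5. -88.937222, 80.887806

Point 1:
  φ: 0 + 58/60 + 35.4/3600 = 0.9765000
  S ⇒ negate
  Lon: 3° + 20/60 + 27.87/3600 = 3 + 0.333333 + 0.007742 = 3.3410750
  E ⇒ keep positive
Point 2:
  φ: 58 + 56/60 + 10.3/3600 = 58.9361944
  S → negative
  λ: 23′ + 10″ = 23.16667′; 105 + 23.16667/60 = 105.3861111
  E ⇒ keep positive
Point 3:
  φ: 48′ + 31.39″ = 48.52317′; 75 + 48.52317/60 = 75.8087194
  N ⇒ keep positive
  Lon: 161 + 12/60 + 23.9/3600 = 161.2066389
  hemisphere W, so the sign is −
Point 4:
  φ: 59 + 25/60 + 53.3/3600 = 59.4314722
  N ⇒ keep positive
  λ: 135 + 59/60 + 17.4/3600 = 135.9881667
  W ⇒ negate
Point 5:
  φ: 88 + 56/60 + 14/3600 = 88.9372222
  S → negative
  Lon: 80° + 53/60 + 16.1/3600 = 80 + 0.883333 + 0.004472 = 80.8878056
  E ⇒ keep positive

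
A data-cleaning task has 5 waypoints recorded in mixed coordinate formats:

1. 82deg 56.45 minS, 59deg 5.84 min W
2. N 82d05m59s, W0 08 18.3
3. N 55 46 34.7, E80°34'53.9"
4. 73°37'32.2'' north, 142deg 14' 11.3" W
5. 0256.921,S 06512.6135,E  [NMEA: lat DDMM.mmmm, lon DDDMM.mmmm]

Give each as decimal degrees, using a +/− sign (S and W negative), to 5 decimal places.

1. -82.94083, -59.09733
2. 82.09972, -0.13842
3. 55.77631, 80.58164
4. 73.62561, -142.23647
5. -2.94868, 65.21023

Point 1:
  Latitude: 56.45′ = 0.940833°; total 82.940833
  S ⇒ negate
  λ: 5.84′ = 0.097333°; total 59.097333
  W ⇒ negate
Point 2:
  Lat: 82° + 5/60 + 59/3600 = 82 + 0.083333 + 0.016389 = 82.099722
  N ⇒ keep positive
  Longitude: 0 + 8/60 + 18.3/3600 = 0.138417
  hemisphere W, so the sign is −
Point 3:
  Latitude: 55 + 46/60 + 34.7/3600 = 55.776306
  N → positive
  Longitude: 80° + 34/60 + 53.9/3600 = 80 + 0.566667 + 0.014972 = 80.581639
  E ⇒ keep positive
Point 4:
  φ: 73 + 37/60 + 32.2/3600 = 73.625611
  N → positive
  Longitude: 142° + 14/60 + 11.3/3600 = 142 + 0.233333 + 0.003139 = 142.236472
  W → negative
Point 5:
  Lat: split at 2 digits → 02° and 56.921′; 2 + 56.921/60 = 2.948683
  hemisphere S, so the sign is −
  Lon: degrees = first 3 digits = 65, minutes = 12.6135; 65 + 12.6135/60 = 65.210225
  E → positive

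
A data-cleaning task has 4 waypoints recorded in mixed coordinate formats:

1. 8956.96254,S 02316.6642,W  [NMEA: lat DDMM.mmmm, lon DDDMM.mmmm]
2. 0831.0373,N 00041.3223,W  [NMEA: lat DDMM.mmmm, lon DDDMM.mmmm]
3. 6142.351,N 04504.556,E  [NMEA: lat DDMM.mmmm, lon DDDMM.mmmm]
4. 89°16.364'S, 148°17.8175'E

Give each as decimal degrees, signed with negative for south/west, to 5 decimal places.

1. -89.94938, -23.27774
2. 8.51729, -0.68871
3. 61.70585, 45.07593
4. -89.27273, 148.29696

Point 1:
  φ: split at 2 digits → 89° and 56.96254′; 89 + 56.96254/60 = 89.949376
  S → negative
  Lon: degrees = first 3 digits = 23, minutes = 16.6642; 23 + 16.6642/60 = 23.277737
  W → negative
Point 2:
  Lat: degrees = first 2 digits = 8, minutes = 31.0373; 8 + 31.0373/60 = 8.517288
  N ⇒ keep positive
  Longitude: split at 3 digits → 000° and 41.3223′; 0 + 41.3223/60 = 0.688705
  W → negative
Point 3:
  Lat: degrees = first 2 digits = 61, minutes = 42.351; 61 + 42.351/60 = 61.705850
  N → positive
  Longitude: degrees = first 3 digits = 45, minutes = 4.556; 45 + 4.556/60 = 45.075933
  E → positive
Point 4:
  Lat: 89 + 16.364/60 = 89.272733
  hemisphere S, so the sign is −
  Lon: 148 + 17.8175/60 = 148.296958
  E → positive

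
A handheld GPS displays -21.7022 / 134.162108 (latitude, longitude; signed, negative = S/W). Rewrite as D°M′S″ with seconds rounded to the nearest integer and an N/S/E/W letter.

21°42′8″ S, 134°09′44″ E

Latitude is negative → S; |value| = 21.702200
φ: 0.702200° → 42.13200′; 0.13200 × 60 = 7.92″
Lon: 0.162108 × 60 = 9.72648′ → 9′, remainder × 60 = 43.59″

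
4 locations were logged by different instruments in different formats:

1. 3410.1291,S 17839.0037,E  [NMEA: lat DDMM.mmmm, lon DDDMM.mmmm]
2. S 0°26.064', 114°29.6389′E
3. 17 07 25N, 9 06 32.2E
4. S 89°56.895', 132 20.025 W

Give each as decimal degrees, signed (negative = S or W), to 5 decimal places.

1. -34.16882, 178.65006
2. -0.43440, 114.49398
3. 17.12361, 9.10894
4. -89.94825, -132.33375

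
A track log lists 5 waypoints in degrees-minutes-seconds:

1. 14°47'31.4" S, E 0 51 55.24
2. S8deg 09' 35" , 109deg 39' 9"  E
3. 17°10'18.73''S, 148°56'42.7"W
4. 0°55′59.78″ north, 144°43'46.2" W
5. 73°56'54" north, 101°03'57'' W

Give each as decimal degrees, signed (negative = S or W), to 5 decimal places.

1. -14.79206, 0.86534
2. -8.15972, 109.65250
3. -17.17187, -148.94519
4. 0.93327, -144.72950
5. 73.94833, -101.06583

Point 1:
  φ: 14 + 47/60 + 31.4/3600 = 14.792056
  hemisphere S, so the sign is −
  λ: 51′ + 55.24″ = 51.92067′; 0 + 51.92067/60 = 0.865344
  E ⇒ keep positive
Point 2:
  Lat: 9′ + 35″ = 9.58333′; 8 + 9.58333/60 = 8.159722
  S → negative
  λ: 109 + 39/60 + 9/3600 = 109.652500
  E → positive
Point 3:
  Lat: 17° + 10/60 + 18.73/3600 = 17 + 0.166667 + 0.005203 = 17.171869
  hemisphere S, so the sign is −
  Longitude: 148° + 56/60 + 42.7/3600 = 148 + 0.933333 + 0.011861 = 148.945194
  W → negative
Point 4:
  Lat: 0° + 55/60 + 59.78/3600 = 0 + 0.916667 + 0.016606 = 0.933272
  N ⇒ keep positive
  Lon: 144 + 43/60 + 46.2/3600 = 144.729500
  W ⇒ negate
Point 5:
  Latitude: 73 + 56/60 + 54/3600 = 73.948333
  N → positive
  Longitude: 101 + 3/60 + 57/3600 = 101.065833
  W → negative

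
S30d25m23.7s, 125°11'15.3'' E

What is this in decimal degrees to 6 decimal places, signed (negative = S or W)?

-30.423250, 125.187583

Lat: 25′ + 23.7″ = 25.39500′; 30 + 25.39500/60 = 30.4232500
S → negative
λ: 125° + 11/60 + 15.3/3600 = 125 + 0.183333 + 0.004250 = 125.1875833
E ⇒ keep positive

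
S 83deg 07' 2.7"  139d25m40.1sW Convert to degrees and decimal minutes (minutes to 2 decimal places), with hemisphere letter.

83° 7.05′ S, 139° 25.67′ W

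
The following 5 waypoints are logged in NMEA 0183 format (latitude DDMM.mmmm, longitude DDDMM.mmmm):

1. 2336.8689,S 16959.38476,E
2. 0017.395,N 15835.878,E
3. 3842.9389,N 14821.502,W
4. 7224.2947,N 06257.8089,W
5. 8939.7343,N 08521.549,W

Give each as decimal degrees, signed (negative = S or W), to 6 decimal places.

Point 1:
  Latitude: degrees = first 2 digits = 23, minutes = 36.8689; 23 + 36.8689/60 = 23.6144817
  hemisphere S, so the sign is −
  Longitude: split at 3 digits → 169° and 59.38476′; 169 + 59.38476/60 = 169.9897460
  E ⇒ keep positive
Point 2:
  φ: degrees = first 2 digits = 0, minutes = 17.395; 0 + 17.395/60 = 0.2899167
  N ⇒ keep positive
  Longitude: degrees = first 3 digits = 158, minutes = 35.878; 158 + 35.878/60 = 158.5979667
  E → positive
Point 3:
  Lat: split at 2 digits → 38° and 42.9389′; 38 + 42.9389/60 = 38.7156483
  N ⇒ keep positive
  Lon: split at 3 digits → 148° and 21.502′; 148 + 21.502/60 = 148.3583667
  hemisphere W, so the sign is −
Point 4:
  Lat: degrees = first 2 digits = 72, minutes = 24.2947; 72 + 24.2947/60 = 72.4049117
  N → positive
  λ: split at 3 digits → 062° and 57.8089′; 62 + 57.8089/60 = 62.9634817
  hemisphere W, so the sign is −
Point 5:
  Lat: split at 2 digits → 89° and 39.7343′; 89 + 39.7343/60 = 89.6622383
  N → positive
  λ: split at 3 digits → 085° and 21.549′; 85 + 21.549/60 = 85.3591500
  W → negative

1. -23.614482, 169.989746
2. 0.289917, 158.597967
3. 38.715648, -148.358367
4. 72.404912, -62.963482
5. 89.662238, -85.359150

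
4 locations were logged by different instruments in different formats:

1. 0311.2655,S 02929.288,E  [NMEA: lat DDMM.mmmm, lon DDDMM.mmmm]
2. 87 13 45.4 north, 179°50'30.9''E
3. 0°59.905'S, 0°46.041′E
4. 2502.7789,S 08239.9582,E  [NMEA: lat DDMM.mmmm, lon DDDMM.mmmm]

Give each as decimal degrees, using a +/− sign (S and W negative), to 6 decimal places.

1. -3.187758, 29.488133
2. 87.229278, 179.841917
3. -0.998417, 0.767350
4. -25.046315, 82.665970

Point 1:
  Latitude: split at 2 digits → 03° and 11.2655′; 3 + 11.2655/60 = 3.1877583
  hemisphere S, so the sign is −
  Lon: degrees = first 3 digits = 29, minutes = 29.288; 29 + 29.288/60 = 29.4881333
  E → positive
Point 2:
  Latitude: 87 + 13/60 + 45.4/3600 = 87.2292778
  N ⇒ keep positive
  Lon: 179 + 50/60 + 30.9/3600 = 179.8419167
  E → positive
Point 3:
  Latitude: 59.905′ = 0.998417°; total 0.9984167
  S → negative
  Lon: 0 + 46.041/60 = 0.7673500
  E ⇒ keep positive
Point 4:
  φ: degrees = first 2 digits = 25, minutes = 2.7789; 25 + 2.7789/60 = 25.0463150
  S → negative
  λ: split at 3 digits → 082° and 39.9582′; 82 + 39.9582/60 = 82.6659700
  E ⇒ keep positive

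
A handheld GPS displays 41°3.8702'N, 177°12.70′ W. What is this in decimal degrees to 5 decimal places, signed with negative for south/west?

φ: 41 + 3.8702/60 = 41.064503
N → positive
λ: 12.7′ = 0.211667°; total 177.211667
W → negative

41.06450, -177.21167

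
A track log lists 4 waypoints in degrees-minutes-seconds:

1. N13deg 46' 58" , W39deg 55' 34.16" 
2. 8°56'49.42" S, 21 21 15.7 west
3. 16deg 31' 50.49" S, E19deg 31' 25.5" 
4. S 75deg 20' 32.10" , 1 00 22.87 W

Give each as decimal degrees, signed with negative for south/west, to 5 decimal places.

1. 13.78278, -39.92616
2. -8.94706, -21.35436
3. -16.53069, 19.52375
4. -75.34225, -1.00635

Point 1:
  Latitude: 13 + 46/60 + 58/3600 = 13.782778
  N → positive
  Lon: 39° + 55/60 + 34.16/3600 = 39 + 0.916667 + 0.009489 = 39.926156
  hemisphere W, so the sign is −
Point 2:
  Latitude: 8° + 56/60 + 49.42/3600 = 8 + 0.933333 + 0.013728 = 8.947061
  S → negative
  Lon: 21° + 21/60 + 15.7/3600 = 21 + 0.350000 + 0.004361 = 21.354361
  hemisphere W, so the sign is −
Point 3:
  Latitude: 31′ + 50.49″ = 31.84150′; 16 + 31.84150/60 = 16.530692
  S → negative
  λ: 19 + 31/60 + 25.5/3600 = 19.523750
  E ⇒ keep positive
Point 4:
  φ: 20′ + 32.1″ = 20.53500′; 75 + 20.53500/60 = 75.342250
  S ⇒ negate
  Longitude: 1 + 0/60 + 22.87/3600 = 1.006353
  W → negative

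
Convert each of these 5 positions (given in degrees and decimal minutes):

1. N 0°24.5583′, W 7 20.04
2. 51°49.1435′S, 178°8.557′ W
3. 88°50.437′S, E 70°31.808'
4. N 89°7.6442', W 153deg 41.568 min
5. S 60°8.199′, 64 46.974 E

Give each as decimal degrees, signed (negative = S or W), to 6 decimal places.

1. 0.409305, -7.334000
2. -51.819058, -178.142617
3. -88.840617, 70.530133
4. 89.127403, -153.692800
5. -60.136650, 64.782900

Point 1:
  φ: 0 + 24.5583/60 = 0.4093050
  N → positive
  λ: 20.04′ = 0.334000°; total 7.3340000
  W → negative
Point 2:
  Lat: 51 + 49.1435/60 = 51.8190583
  S → negative
  λ: 178 + 8.557/60 = 178.1426167
  W ⇒ negate
Point 3:
  Latitude: 50.437′ = 0.840617°; total 88.8406167
  S ⇒ negate
  Lon: 31.808′ = 0.530133°; total 70.5301333
  E ⇒ keep positive
Point 4:
  φ: 89 + 7.6442/60 = 89.1274033
  N ⇒ keep positive
  λ: 41.568′ = 0.692800°; total 153.6928000
  hemisphere W, so the sign is −
Point 5:
  Lat: 8.199′ = 0.136650°; total 60.1366500
  S ⇒ negate
  Lon: 64 + 46.974/60 = 64.7829000
  E ⇒ keep positive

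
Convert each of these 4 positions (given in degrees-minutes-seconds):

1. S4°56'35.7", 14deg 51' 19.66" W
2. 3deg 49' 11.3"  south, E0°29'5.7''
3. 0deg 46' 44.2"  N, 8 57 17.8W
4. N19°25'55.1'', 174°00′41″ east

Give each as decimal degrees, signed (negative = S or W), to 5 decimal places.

1. -4.94325, -14.85546
2. -3.81981, 0.48492
3. 0.77894, -8.95494
4. 19.43197, 174.01139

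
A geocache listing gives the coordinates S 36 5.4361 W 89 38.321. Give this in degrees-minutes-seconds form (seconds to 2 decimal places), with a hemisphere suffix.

36°05′26.17″ S, 89°38′19.26″ W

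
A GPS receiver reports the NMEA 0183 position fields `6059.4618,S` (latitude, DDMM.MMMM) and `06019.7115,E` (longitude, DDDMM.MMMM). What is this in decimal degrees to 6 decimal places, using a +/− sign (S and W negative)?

Lat: degrees = first 2 digits = 60, minutes = 59.4618; 60 + 59.4618/60 = 60.9910300
hemisphere S, so the sign is −
Lon: degrees = first 3 digits = 60, minutes = 19.7115; 60 + 19.7115/60 = 60.3285250
E → positive

-60.991030, 60.328525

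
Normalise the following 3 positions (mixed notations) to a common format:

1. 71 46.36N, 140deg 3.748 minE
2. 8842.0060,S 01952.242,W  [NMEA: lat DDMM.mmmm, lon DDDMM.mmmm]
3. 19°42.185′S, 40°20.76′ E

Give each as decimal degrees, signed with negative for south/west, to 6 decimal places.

Point 1:
  φ: 46.36′ = 0.772667°; total 71.7726667
  N → positive
  Lon: 140 + 3.748/60 = 140.0624667
  E ⇒ keep positive
Point 2:
  Latitude: degrees = first 2 digits = 88, minutes = 42.006; 88 + 42.006/60 = 88.7001000
  S ⇒ negate
  Lon: split at 3 digits → 019° and 52.242′; 19 + 52.242/60 = 19.8707000
  hemisphere W, so the sign is −
Point 3:
  φ: 42.185′ = 0.703083°; total 19.7030833
  S ⇒ negate
  Longitude: 20.76′ = 0.346000°; total 40.3460000
  E → positive

1. 71.772667, 140.062467
2. -88.700100, -19.870700
3. -19.703083, 40.346000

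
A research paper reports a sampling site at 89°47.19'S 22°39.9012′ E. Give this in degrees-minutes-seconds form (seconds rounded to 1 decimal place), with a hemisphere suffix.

Latitude: 47.19000′ → 47′ and 0.19000 × 60 = 11.400″
Longitude: fractional minutes 0.90120 × 60 = 54.072″

89°47′11.4″ S, 22°39′54.1″ E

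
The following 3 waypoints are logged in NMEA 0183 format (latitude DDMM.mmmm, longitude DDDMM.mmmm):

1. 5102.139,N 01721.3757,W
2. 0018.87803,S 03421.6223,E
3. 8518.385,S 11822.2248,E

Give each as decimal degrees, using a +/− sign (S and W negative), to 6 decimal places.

1. 51.035650, -17.356262
2. -0.314634, 34.360372
3. -85.306417, 118.370413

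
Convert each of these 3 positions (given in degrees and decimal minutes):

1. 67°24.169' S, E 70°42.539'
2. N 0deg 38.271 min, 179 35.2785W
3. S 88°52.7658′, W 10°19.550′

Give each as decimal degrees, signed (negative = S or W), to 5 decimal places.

1. -67.40282, 70.70898
2. 0.63785, -179.58798
3. -88.87943, -10.32583

Point 1:
  Lat: 67 + 24.169/60 = 67.402817
  S ⇒ negate
  λ: 42.539′ = 0.708983°; total 70.708983
  E → positive
Point 2:
  Latitude: 38.271′ = 0.637850°; total 0.637850
  N ⇒ keep positive
  Lon: 35.2785′ = 0.587975°; total 179.587975
  hemisphere W, so the sign is −
Point 3:
  φ: 52.7658′ = 0.879430°; total 88.879430
  S → negative
  Lon: 19.55′ = 0.325833°; total 10.325833
  W ⇒ negate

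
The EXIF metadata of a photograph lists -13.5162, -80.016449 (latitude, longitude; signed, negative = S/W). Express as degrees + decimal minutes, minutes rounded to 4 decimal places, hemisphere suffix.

Latitude is negative → S; |value| = 13.516200
Lat: 13° + 0.516200 × 60 = 13° 30.972000′
Longitude is negative → W; |value| = 80.016449
Lon: minutes = (80.016449 − 80) × 60 = 0.986940

13° 30.9720′ S, 80° 0.9869′ W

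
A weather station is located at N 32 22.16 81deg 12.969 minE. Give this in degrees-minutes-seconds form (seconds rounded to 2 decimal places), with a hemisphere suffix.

32°22′9.60″ N, 81°12′58.14″ E

φ: 22.16000′ → 22′ and 0.16000 × 60 = 9.6000″
Lon: 12.96900′ → 12′ and 0.96900 × 60 = 58.1400″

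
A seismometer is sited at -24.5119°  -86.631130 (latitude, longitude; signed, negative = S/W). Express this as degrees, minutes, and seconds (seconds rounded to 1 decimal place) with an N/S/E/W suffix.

Latitude is negative → S; |value| = 24.511900
Latitude: whole degrees 24; 30.71400′ → 30′ and 42.840″
Longitude is negative → W; |value| = 86.631130
Longitude: whole degrees 86; 37.86780′ → 37′ and 52.068″

24°30′42.8″ S, 86°37′52.1″ W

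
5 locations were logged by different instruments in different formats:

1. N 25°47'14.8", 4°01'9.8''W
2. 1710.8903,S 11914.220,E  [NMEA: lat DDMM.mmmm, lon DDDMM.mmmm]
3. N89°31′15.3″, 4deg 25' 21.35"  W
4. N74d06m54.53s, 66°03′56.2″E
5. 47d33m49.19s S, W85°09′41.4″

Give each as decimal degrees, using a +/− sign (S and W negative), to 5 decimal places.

Point 1:
  Lat: 47′ + 14.8″ = 47.24667′; 25 + 47.24667/60 = 25.787444
  N ⇒ keep positive
  Longitude: 1′ + 9.8″ = 1.16333′; 4 + 1.16333/60 = 4.019389
  W → negative
Point 2:
  Latitude: degrees = first 2 digits = 17, minutes = 10.8903; 17 + 10.8903/60 = 17.181505
  S → negative
  Lon: split at 3 digits → 119° and 14.22′; 119 + 14.22/60 = 119.237000
  E ⇒ keep positive
Point 3:
  φ: 89° + 31/60 + 15.3/3600 = 89 + 0.516667 + 0.004250 = 89.520917
  N → positive
  Longitude: 4° + 25/60 + 21.35/3600 = 4 + 0.416667 + 0.005931 = 4.422597
  W ⇒ negate
Point 4:
  φ: 74° + 6/60 + 54.53/3600 = 74 + 0.100000 + 0.015147 = 74.115147
  N ⇒ keep positive
  λ: 3′ + 56.2″ = 3.93667′; 66 + 3.93667/60 = 66.065611
  E ⇒ keep positive
Point 5:
  φ: 47 + 33/60 + 49.19/3600 = 47.563664
  S ⇒ negate
  Lon: 85 + 9/60 + 41.4/3600 = 85.161500
  W → negative

1. 25.78744, -4.01939
2. -17.18151, 119.23700
3. 89.52092, -4.42260
4. 74.11515, 66.06561
5. -47.56366, -85.16150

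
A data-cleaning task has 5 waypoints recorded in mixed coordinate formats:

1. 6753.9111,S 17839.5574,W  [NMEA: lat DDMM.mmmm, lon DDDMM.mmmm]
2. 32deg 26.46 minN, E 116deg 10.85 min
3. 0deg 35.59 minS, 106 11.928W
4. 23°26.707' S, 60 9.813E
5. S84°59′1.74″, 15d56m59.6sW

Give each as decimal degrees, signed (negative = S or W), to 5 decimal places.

1. -67.89852, -178.65929
2. 32.44100, 116.18083
3. -0.59317, -106.19880
4. -23.44512, 60.16355
5. -84.98382, -15.94989

Point 1:
  Lat: degrees = first 2 digits = 67, minutes = 53.9111; 67 + 53.9111/60 = 67.898518
  S ⇒ negate
  Lon: degrees = first 3 digits = 178, minutes = 39.5574; 178 + 39.5574/60 = 178.659290
  W ⇒ negate
Point 2:
  Latitude: 26.46′ = 0.441000°; total 32.441000
  N ⇒ keep positive
  Lon: 116 + 10.85/60 = 116.180833
  E ⇒ keep positive
Point 3:
  φ: 0 + 35.59/60 = 0.593167
  hemisphere S, so the sign is −
  Lon: 106 + 11.928/60 = 106.198800
  W → negative
Point 4:
  Lat: 26.707′ = 0.445117°; total 23.445117
  hemisphere S, so the sign is −
  Lon: 9.813′ = 0.163550°; total 60.163550
  E ⇒ keep positive
Point 5:
  Latitude: 59′ + 1.74″ = 59.02900′; 84 + 59.02900/60 = 84.983817
  S ⇒ negate
  λ: 15 + 56/60 + 59.6/3600 = 15.949889
  hemisphere W, so the sign is −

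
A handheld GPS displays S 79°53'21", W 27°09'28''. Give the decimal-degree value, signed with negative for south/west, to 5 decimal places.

-79.88917, -27.15778

Latitude: 53′ + 21″ = 53.35000′; 79 + 53.35000/60 = 79.889167
S ⇒ negate
λ: 9′ + 28″ = 9.46667′; 27 + 9.46667/60 = 27.157778
W ⇒ negate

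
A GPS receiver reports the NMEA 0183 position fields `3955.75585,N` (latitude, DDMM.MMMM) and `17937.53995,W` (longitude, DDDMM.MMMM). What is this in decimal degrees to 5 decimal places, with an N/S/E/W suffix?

39.92926° N, 179.62567° W

φ: split at 2 digits → 39° and 55.75585′; 39 + 55.75585/60 = 39.929264
Longitude: split at 3 digits → 179° and 37.53995′; 179 + 37.53995/60 = 179.625666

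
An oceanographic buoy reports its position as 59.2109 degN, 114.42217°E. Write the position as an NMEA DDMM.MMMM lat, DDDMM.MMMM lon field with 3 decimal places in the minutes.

φ: 59° + 0.210900 × 60 = 59° 12.65400′
λ: fractional part 0.422170 → 25.33020 minutes

5912.654,N / 11425.330,E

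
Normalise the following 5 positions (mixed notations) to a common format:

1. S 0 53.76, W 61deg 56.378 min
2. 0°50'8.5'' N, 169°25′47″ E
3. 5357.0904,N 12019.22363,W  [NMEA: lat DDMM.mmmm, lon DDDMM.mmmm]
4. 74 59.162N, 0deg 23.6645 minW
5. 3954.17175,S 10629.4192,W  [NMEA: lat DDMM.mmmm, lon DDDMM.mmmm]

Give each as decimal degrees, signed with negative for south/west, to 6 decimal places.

Point 1:
  φ: 53.76′ = 0.896000°; total 0.8960000
  S ⇒ negate
  Longitude: 61 + 56.378/60 = 61.9396333
  hemisphere W, so the sign is −
Point 2:
  Lat: 0° + 50/60 + 8.5/3600 = 0 + 0.833333 + 0.002361 = 0.8356944
  N ⇒ keep positive
  Longitude: 169 + 25/60 + 47/3600 = 169.4297222
  E ⇒ keep positive
Point 3:
  φ: degrees = first 2 digits = 53, minutes = 57.0904; 53 + 57.0904/60 = 53.9515067
  N ⇒ keep positive
  Lon: split at 3 digits → 120° and 19.22363′; 120 + 19.22363/60 = 120.3203938
  W ⇒ negate
Point 4:
  Latitude: 74 + 59.162/60 = 74.9860333
  N → positive
  λ: 0 + 23.6645/60 = 0.3944083
  hemisphere W, so the sign is −
Point 5:
  Latitude: degrees = first 2 digits = 39, minutes = 54.17175; 39 + 54.17175/60 = 39.9028625
  S → negative
  Longitude: split at 3 digits → 106° and 29.4192′; 106 + 29.4192/60 = 106.4903200
  W ⇒ negate

1. -0.896000, -61.939633
2. 0.835694, 169.429722
3. 53.951507, -120.320394
4. 74.986033, -0.394408
5. -39.902863, -106.490320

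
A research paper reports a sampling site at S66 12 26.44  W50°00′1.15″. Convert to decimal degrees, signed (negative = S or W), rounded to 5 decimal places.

Lat: 66° + 12/60 + 26.44/3600 = 66 + 0.200000 + 0.007344 = 66.207344
S ⇒ negate
Longitude: 50° + 0/60 + 1.15/3600 = 50 + 0.000000 + 0.000319 = 50.000319
W ⇒ negate

-66.20734, -50.00032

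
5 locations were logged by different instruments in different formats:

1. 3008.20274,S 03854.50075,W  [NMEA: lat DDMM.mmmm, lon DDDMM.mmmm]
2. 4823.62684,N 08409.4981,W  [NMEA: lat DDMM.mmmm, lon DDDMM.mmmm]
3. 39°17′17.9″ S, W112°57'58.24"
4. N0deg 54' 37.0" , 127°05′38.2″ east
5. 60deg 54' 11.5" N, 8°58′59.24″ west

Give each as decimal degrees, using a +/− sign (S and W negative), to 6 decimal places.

1. -30.136712, -38.908346
2. 48.393781, -84.158302
3. -39.288306, -112.966178
4. 0.910278, 127.093944
5. 60.903194, -8.983122

Point 1:
  φ: split at 2 digits → 30° and 8.20274′; 30 + 8.20274/60 = 30.1367123
  S → negative
  λ: split at 3 digits → 038° and 54.50075′; 38 + 54.50075/60 = 38.9083458
  W ⇒ negate
Point 2:
  Latitude: split at 2 digits → 48° and 23.62684′; 48 + 23.62684/60 = 48.3937807
  N → positive
  Lon: split at 3 digits → 084° and 9.4981′; 84 + 9.4981/60 = 84.1583017
  W ⇒ negate
Point 3:
  Latitude: 39° + 17/60 + 17.9/3600 = 39 + 0.283333 + 0.004972 = 39.2883056
  hemisphere S, so the sign is −
  Lon: 112° + 57/60 + 58.24/3600 = 112 + 0.950000 + 0.016178 = 112.9661778
  hemisphere W, so the sign is −
Point 4:
  φ: 0° + 54/60 + 37/3600 = 0 + 0.900000 + 0.010278 = 0.9102778
  N ⇒ keep positive
  Lon: 127 + 5/60 + 38.2/3600 = 127.0939444
  E ⇒ keep positive
Point 5:
  φ: 60° + 54/60 + 11.5/3600 = 60 + 0.900000 + 0.003194 = 60.9031944
  N ⇒ keep positive
  Longitude: 58′ + 59.24″ = 58.98733′; 8 + 58.98733/60 = 8.9831222
  W → negative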